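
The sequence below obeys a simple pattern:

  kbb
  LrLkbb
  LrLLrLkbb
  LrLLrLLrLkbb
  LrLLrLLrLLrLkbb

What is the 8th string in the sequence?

Every step adds LrL at the front: s(k+1) = LrL·s(k).
From LrLLrLLrLLrLkbb, 3 further steps: LrLLrLLrLLrLkbb → LrLLrLLrLLrLLrLkbb → LrLLrLLrLLrLLrLLrLkbb → (answer).

LrLLrLLrLLrLLrLLrLLrLkbb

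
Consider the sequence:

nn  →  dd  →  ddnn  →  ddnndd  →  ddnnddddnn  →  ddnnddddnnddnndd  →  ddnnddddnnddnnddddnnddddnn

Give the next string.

Each term (from the third on) is the previous term followed by the one before it: term 3 = dd·nn = ddnn.
Continuing: ddnnddddnnddnnddddnnddddnn · ddnnddddnnddnndd gives term 8.

ddnnddddnnddnnddddnnddddnnddnnddddnnddnndd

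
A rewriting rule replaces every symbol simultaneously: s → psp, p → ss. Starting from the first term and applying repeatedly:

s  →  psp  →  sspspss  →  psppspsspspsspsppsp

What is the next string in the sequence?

sspspsssspspsspsppspsspspsspsppspsspspsssspspss

φ(psppspsspspsspsppsp) expands symbol-by-symbol to ss psp ss ss psp ss psp psp ss psp ss psp psp ss psp ss ss psp ss; joining the 19 pieces gives the next term.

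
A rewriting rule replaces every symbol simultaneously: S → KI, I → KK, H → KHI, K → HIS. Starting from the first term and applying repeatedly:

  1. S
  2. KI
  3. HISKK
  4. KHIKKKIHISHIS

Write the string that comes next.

HISKHIKKHISHISHISKKKHIKKKIKHIKKKI

φ(KHIKKKIHISHIS) expands symbol-by-symbol to HIS KHI KK HIS HIS HIS KK KHI KK KI KHI KK KI; joining the 13 pieces gives the next term.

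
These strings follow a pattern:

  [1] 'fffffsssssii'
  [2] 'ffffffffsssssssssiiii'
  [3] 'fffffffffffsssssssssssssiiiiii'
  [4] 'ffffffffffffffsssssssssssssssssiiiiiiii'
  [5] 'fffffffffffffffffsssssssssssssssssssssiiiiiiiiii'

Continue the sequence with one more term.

The n-th term is 3n+2 f's then 4n+1 s's then 2n i's (n = 1, 2, …).
Setting n = 6 gives 20, 25, 12 characters in each block.

ffffffffffffffffffffsssssssssssssssssssssssssiiiiiiiiiiii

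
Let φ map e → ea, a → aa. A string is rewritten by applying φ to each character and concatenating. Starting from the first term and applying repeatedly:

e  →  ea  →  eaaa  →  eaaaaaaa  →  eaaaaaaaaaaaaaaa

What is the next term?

eaaaaaaaaaaaaaaaaaaaaaaaaaaaaaaa

Applying the rule to each of the 16 symbols of eaaaaaaaaaaaaaaa gives the pieces ea aa aa aa aa aa aa aa aa aa aa aa aa aa aa aa, which concatenate to the answer.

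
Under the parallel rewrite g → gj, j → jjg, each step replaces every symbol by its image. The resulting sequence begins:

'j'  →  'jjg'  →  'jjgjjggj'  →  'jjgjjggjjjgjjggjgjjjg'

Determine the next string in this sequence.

jjgjjggjjjgjjggjgjjjgjjgjjggjjjgjjggjgjjjggjjjgjjgjjggj

Replace each of the 21 characters of jjgjjggjjjgjjggjgjjjg in place — jjg jjg gj jjg jjg gj gj jjg jjg jjg gj jjg jjg gj gj jjg gj jjg jjg jjg gj — and concatenate.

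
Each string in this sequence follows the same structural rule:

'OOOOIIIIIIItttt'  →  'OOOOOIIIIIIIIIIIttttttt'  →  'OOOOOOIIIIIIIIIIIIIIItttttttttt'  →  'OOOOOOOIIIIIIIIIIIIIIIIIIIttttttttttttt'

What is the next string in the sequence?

OOOOOOOOIIIIIIIIIIIIIIIIIIIIIIItttttttttttttttt

The n-th term is n+2 O's then 4n-1 I's then 3n-2 t's, where the shown terms are n = 2, 3, 4, 5.
Setting n = 6 gives 8, 23, 16 characters in each block.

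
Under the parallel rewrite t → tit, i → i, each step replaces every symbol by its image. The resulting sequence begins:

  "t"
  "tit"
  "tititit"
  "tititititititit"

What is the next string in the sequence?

φ(tititititititit) expands symbol-by-symbol to tit i tit i tit i tit i tit i tit i tit i tit; joining the 15 pieces gives the next term.

tititititititititititititititit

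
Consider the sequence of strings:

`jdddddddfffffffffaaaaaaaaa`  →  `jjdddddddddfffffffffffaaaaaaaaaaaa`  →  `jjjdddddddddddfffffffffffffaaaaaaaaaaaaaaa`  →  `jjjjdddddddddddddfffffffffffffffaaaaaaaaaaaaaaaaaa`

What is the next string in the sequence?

Each string has the form j^{n-2} d^{2n+1} f^{2n+3} a^{3n}, where the shown terms are n = 3, 4, 5, 6.
At n = 7 the blocks have lengths 5, 15, 17, 21.

jjjjjdddddddddddddddfffffffffffffffffaaaaaaaaaaaaaaaaaaaaa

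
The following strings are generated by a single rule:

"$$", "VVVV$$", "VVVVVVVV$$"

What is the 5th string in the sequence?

VVVVVVVVVVVVVVVV$$

Each term is the previous one with VVVV prepended.
From VVVVVVVV$$, 2 further steps: VVVVVVVV$$ → VVVVVVVVVVVV$$ → (answer).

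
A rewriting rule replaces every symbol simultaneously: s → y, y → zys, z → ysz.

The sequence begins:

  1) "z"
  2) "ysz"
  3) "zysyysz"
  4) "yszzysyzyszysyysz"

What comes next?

Replace each of the 17 characters of yszzysyzyszysyysz in place — zys y ysz ysz zys y zys ysz zys y ysz zys y zys zys y ysz — and concatenate.

zysyyszyszzysyzysyszzysyyszzysyzyszysyysz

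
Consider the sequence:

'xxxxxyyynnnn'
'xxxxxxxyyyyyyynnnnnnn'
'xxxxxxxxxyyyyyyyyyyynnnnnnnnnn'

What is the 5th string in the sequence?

xxxxxxxxxxxxxyyyyyyyyyyyyyyyyyyynnnnnnnnnnnnnnnn

Reading off run lengths: x runs 5, 7, 9; y runs 3, 7, 11; n runs 4, 7, 10 — each is linear in n (n = 1, 2, …).
For term 5, n = 5, so the run lengths are 13, 19, 16.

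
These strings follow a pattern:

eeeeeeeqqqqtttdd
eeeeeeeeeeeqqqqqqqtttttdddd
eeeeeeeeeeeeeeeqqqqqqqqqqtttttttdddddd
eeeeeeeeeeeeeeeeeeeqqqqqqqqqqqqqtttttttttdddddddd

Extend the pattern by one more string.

Reading off run lengths: e runs 7, 11, 15, 19; q runs 4, 7, 10, 13; t runs 3, 5, 7, 9; d runs 2, 4, 6, 8 — each is linear in n (n = 1, 2, …).
At n = 5 the blocks have lengths 23, 16, 11, 10.

eeeeeeeeeeeeeeeeeeeeeeeqqqqqqqqqqqqqqqqtttttttttttdddddddddd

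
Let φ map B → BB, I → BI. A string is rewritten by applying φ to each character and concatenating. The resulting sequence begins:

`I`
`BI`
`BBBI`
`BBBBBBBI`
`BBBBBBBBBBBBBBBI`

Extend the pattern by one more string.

BBBBBBBBBBBBBBBBBBBBBBBBBBBBBBBI

Replace each of the 16 characters of BBBBBBBBBBBBBBBI in place — BB BB BB BB BB BB BB BB BB BB BB BB BB BB BB BI — and concatenate.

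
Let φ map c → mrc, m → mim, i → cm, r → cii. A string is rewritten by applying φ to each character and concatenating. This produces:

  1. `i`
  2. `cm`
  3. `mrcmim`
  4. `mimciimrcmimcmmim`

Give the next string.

Applying the rule to each of the 17 symbols of mimciimrcmimcmmim gives the pieces mim cm mim mrc cm cm mim cii mrc mim cm mim mrc mim mim cm mim, which concatenate to the answer.

mimcmmimmrccmcmmimciimrcmimcmmimmrcmimmimcmmim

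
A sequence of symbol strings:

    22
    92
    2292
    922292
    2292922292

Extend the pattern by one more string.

From term 3 onward, concatenate the second-to-last term with the last: 22·92 = 2292, 92·2292 = 922292, …
So term 6 is 922292·2292922292.

9222922292922292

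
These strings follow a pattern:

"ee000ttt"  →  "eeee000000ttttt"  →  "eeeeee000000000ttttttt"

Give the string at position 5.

Term n consists of 2n e's, followed by 3n 0's, followed by 2n+1 t's (n = 1, 2, …).
For term 5, n = 5, so the run lengths are 10, 15, 11.

eeeeeeeeee000000000000000ttttttttttt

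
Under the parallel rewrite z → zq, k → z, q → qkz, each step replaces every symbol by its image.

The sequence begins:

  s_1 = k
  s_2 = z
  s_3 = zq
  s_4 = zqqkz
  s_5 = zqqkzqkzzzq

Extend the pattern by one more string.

zqqkzqkzzzqqkzzzqzqzqqkz

Rewriting each symbol of zqqkzqkzzzq: z→zq, q→qkz, q→qkz, k→z, z→zq, q→qkz, k→z, z→zq, z→zq, z→zq, q→qkz, which concatenates to zq qkz qkz z zq qkz z zq zq zq qkz.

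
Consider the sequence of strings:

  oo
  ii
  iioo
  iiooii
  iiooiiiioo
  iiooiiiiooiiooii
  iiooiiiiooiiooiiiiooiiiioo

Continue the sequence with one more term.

iiooiiiiooiiooiiiiooiiiiooiiooiiiiooiiooii

From term 3 onward, concatenate the last term with the second-to-last: ii·oo = iioo, iioo·ii = iiooii, …
Continuing: iiooiiiiooiiooiiiiooiiiioo · iiooiiiiooiiooii gives term 8.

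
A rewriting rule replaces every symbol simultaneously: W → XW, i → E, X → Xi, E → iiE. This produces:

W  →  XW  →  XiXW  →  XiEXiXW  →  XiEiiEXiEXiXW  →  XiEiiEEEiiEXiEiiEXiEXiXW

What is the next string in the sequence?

XiEiiEEEiiEiiEiiEEEiiEXiEiiEEEiiEXiEiiEXiEXiXW

Replace each of the 24 characters of XiEiiEEEiiEXiEiiEXiEXiXW in place — Xi E iiE E E iiE iiE iiE E E iiE Xi E iiE E E iiE Xi E iiE Xi E Xi XW — and concatenate.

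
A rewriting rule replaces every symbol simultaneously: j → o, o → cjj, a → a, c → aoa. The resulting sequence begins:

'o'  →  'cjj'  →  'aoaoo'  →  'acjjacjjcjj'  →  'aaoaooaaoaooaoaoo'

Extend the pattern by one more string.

Applying the rule to each of the 17 symbols of aaoaooaaoaooaoaoo gives the pieces a a cjj a cjj cjj a a cjj a cjj cjj a cjj a cjj cjj, which concatenate to the answer.

aacjjacjjcjjaacjjacjjcjjacjjacjjcjj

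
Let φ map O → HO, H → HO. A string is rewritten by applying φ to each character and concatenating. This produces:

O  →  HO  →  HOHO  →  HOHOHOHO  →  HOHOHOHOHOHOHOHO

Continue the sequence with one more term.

HOHOHOHOHOHOHOHOHOHOHOHOHOHOHOHO

Replace each of the 16 characters of HOHOHOHOHOHOHOHO in place — HO HO HO HO HO HO HO HO HO HO HO HO HO HO HO HO — and concatenate.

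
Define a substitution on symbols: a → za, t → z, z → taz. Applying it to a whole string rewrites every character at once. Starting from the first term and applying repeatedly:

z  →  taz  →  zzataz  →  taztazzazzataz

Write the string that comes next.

Rewriting the 14 symbols of taztazzazzataz one by one yields z za taz z za taz taz za taz taz za z za taz; concatenated:

zzatazzzataztazzataztazzazzataz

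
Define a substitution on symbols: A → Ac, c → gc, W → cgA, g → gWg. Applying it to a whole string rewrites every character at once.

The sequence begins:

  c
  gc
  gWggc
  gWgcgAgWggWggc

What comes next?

Rewriting the 14 symbols of gWgcgAgWggWggc one by one yields gWg cgA gWg gc gWg Ac gWg cgA gWg gWg cgA gWg gWg gc; concatenated:

gWgcgAgWggcgWgAcgWgcgAgWggWgcgAgWggWggc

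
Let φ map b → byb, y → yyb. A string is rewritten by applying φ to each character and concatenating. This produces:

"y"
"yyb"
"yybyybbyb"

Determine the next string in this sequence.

Expanding yybyybbyb: y→yyb, y→yyb, b→byb, y→yyb, y→yyb, b→byb, b→byb, y→yyb, b→byb. Concatenated: yyb yyb byb yyb yyb byb byb yyb byb.

yybyybbybyybyybbybbybyybbyb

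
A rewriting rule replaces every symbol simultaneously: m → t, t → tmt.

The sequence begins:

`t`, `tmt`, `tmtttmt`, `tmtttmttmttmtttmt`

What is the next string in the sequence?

tmtttmttmttmtttmttmtttmttmtttmttmttmtttmt

Applying the rule to each of the 17 symbols of tmtttmttmttmtttmt gives the pieces tmt t tmt tmt tmt t tmt tmt t tmt tmt t tmt tmt tmt t tmt, which concatenate to the answer.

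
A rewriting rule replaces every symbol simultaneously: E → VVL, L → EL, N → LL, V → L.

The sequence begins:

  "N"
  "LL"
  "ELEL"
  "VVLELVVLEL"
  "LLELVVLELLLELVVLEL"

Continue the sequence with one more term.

Applying the rule to each of the 18 symbols of LLELVVLELLLELVVLEL gives the pieces EL EL VVL EL L L EL VVL EL EL EL VVL EL L L EL VVL EL, which concatenate to the answer.

ELELVVLELLLELVVLELELELVVLELLLELVVLEL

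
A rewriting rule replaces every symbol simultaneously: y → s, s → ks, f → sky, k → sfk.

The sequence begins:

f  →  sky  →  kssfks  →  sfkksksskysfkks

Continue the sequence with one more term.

Rewriting the 15 symbols of sfkksksskysfkks one by one yields ks sky sfk sfk ks sfk ks ks sfk s ks sky sfk sfk ks; concatenated:

ksskysfksfkkssfkkskssfksksskysfksfkks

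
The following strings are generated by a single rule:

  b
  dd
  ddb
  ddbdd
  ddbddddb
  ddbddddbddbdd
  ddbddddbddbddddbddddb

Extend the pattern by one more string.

ddbddddbddbddddbddddbddbddddbddbdd

Each term (from the third on) is the previous term followed by the one before it: term 3 = dd·b = ddb.
Continuing: ddbddddbddbddddbddddb · ddbddddbddbdd gives term 8.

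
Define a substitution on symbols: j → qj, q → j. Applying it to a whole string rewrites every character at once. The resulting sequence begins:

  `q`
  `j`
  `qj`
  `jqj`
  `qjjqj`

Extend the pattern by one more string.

jqjqjjqj

Expanding qjjqj: q→j, j→qj, j→qj, q→j, j→qj. Concatenated: j qj qj j qj.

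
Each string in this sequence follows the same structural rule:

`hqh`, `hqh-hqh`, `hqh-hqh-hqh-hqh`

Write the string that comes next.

hqh-hqh-hqh-hqh-hqh-hqh-hqh-hqh

Every step duplicates the string with '-' between the halves.
One more doubling of hqh-hqh-hqh-hqh gives the answer.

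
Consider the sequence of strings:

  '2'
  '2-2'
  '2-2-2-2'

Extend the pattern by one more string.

s(k+1) = s(k)·-·s(k) — each term doubles the last with '-' between the halves.
Doubling 2-2-2-2 with '-' between the halves:

2-2-2-2-2-2-2-2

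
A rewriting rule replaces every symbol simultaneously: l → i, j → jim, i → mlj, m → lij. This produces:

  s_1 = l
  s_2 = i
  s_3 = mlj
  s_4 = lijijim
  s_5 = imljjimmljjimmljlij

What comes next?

mljlijijimjimmljlijlijijimjimmljlijlijijimimljjim

Applying the rule to each of the 19 symbols of imljjimmljjimmljlij gives the pieces mlj lij i jim jim mlj lij lij i jim jim mlj lij lij i jim i mlj jim, which concatenate to the answer.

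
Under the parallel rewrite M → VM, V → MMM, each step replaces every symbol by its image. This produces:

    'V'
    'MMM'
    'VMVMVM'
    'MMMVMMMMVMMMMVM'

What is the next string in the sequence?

VMVMVMMMMVMVMVMVMMMMVMVMVMVMMMMVM

Applying the rule to each of the 15 symbols of MMMVMMMMVMMMMVM gives the pieces VM VM VM MMM VM VM VM VM MMM VM VM VM VM MMM VM, which concatenate to the answer.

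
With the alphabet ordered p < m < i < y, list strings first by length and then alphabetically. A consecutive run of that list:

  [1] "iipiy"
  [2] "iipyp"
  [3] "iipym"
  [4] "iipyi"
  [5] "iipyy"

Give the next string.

Find the rightmost character of iipyy below y, bump it to the next letter, and reset everything to its right to p.

iimpp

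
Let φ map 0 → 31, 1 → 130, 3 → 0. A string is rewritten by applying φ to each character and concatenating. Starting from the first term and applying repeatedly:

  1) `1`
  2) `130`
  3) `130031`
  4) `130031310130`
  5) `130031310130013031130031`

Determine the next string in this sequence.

φ(130031310130013031130031) expands symbol-by-symbol to 130 0 31 31 0 130 0 130 31 130 0 31 31 130 0 31 0 130 130 0 31 31 0 130; joining the 24 pieces gives the next term.

130031310130013031130031311300310130130031310130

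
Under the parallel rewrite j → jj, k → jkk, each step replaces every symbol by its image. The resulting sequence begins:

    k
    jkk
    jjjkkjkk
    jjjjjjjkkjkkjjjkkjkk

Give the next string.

jjjjjjjjjjjjjjjkkjkkjjjkkjkkjjjjjjjkkjkkjjjkkjkk

φ(jjjjjjjkkjkkjjjkkjkk) expands symbol-by-symbol to jj jj jj jj jj jj jj jkk jkk jj jkk jkk jj jj jj jkk jkk jj jkk jkk; joining the 20 pieces gives the next term.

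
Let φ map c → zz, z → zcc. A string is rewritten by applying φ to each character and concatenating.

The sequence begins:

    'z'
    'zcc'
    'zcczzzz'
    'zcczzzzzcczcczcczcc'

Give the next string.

Rewriting the 19 symbols of zcczzzzzcczcczcczcc one by one yields zcc zz zz zcc zcc zcc zcc zcc zz zz zcc zz zz zcc zz zz zcc zz zz; concatenated:

zcczzzzzcczcczcczcczcczzzzzcczzzzzcczzzzzcczzzz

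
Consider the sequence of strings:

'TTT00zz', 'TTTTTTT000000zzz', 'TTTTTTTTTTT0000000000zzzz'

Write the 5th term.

The n-th term is 4n-1 T's then 4n-2 0's then n+1 z's (n = 1, 2, …).
At n = 5 the blocks have lengths 19, 18, 6.

TTTTTTTTTTTTTTTTTTT000000000000000000zzzzzz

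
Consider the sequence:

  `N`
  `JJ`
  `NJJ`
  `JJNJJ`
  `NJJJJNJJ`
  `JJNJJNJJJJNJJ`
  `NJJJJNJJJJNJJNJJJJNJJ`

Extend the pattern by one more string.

From term 3 onward, concatenate the second-to-last term with the last: N·JJ = NJJ, JJ·NJJ = JJNJJ, …
The next term joins JJNJJNJJJJNJJ and NJJJJNJJJJNJJNJJJJNJJ.

JJNJJNJJJJNJJNJJJJNJJJJNJJNJJJJNJJ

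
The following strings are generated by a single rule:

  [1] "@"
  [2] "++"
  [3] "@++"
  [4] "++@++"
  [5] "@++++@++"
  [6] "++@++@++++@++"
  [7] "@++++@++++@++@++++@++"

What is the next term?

++@++@++++@++@++++@++++@++@++++@++

This is a Fibonacci-style word recurrence s(k) = s(k−2)·s(k−1): e.g. @·++ = @++.
So term 8 is ++@++@++++@++·@++++@++++@++@++++@++.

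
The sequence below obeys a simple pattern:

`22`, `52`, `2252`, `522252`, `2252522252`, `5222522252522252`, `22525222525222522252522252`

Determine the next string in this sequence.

This is a Fibonacci-style word recurrence s(k) = s(k−2)·s(k−1): e.g. 22·52 = 2252.
So term 8 is 5222522252522252·22525222525222522252522252.

522252225252225222525222525222522252522252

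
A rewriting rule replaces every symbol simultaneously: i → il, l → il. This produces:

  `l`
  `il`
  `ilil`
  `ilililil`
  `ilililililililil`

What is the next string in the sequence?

ilililililililililililililililil

φ(ilililililililil) expands symbol-by-symbol to il il il il il il il il il il il il il il il il; joining the 16 pieces gives the next term.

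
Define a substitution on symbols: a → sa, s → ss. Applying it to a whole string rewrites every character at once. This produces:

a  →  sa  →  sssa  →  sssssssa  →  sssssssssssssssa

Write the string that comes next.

sssssssssssssssssssssssssssssssa

φ(sssssssssssssssa) expands symbol-by-symbol to ss ss ss ss ss ss ss ss ss ss ss ss ss ss ss sa; joining the 16 pieces gives the next term.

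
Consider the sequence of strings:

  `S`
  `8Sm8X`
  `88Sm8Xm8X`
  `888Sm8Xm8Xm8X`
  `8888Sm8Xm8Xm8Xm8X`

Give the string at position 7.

888888Sm8Xm8Xm8Xm8Xm8Xm8X

Each term wraps the previous one in 8 on the left and m8X on the right.
From 8888Sm8Xm8Xm8Xm8X, 2 further steps: 8888Sm8Xm8Xm8Xm8X → 88888Sm8Xm8Xm8Xm8Xm8X → (answer).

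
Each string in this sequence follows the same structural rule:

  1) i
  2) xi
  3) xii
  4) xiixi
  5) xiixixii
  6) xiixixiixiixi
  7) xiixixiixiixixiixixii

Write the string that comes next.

This is a Fibonacci-style word recurrence s(k) = s(k−1)·s(k−2): e.g. xi·i = xii.
The next term joins xiixixiixiixixiixixii and xiixixiixiixi.

xiixixiixiixixiixixiixiixixiixiixi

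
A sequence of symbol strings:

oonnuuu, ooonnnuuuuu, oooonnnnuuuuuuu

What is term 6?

ooooooonnnnnnnuuuuuuuuuuuuu

Reading off run lengths: o runs 2, 3, 4; n runs 2, 3, 4; u runs 3, 5, 7 — each is linear in n (n = 1, 2, …).
Setting n = 6 gives 7, 7, 13 characters in each block.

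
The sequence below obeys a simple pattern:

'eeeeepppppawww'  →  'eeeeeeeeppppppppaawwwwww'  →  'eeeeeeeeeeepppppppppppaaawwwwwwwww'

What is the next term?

eeeeeeeeeeeeeeppppppppppppppaaaawwwwwwwwwwww

The n-th term is 3n+2 e's then 3n+2 p's then n a's then 3n w's (n = 1, 2, …).
For the next term, n = 4, so the run lengths are 14, 14, 4, 12.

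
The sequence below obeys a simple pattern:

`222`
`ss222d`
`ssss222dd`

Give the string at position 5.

Every step adds ss to the front and d to the end of the previous string.
From ssss222dd, 2 further steps: ssss222dd → ssssss222ddd → (answer).

ssssssss222dddd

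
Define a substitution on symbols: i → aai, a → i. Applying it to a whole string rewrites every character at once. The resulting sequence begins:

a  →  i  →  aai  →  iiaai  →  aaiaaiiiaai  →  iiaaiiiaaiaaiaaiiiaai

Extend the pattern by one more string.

aaiaaiiiaaiaaiaaiiiaaiiiaaiiiaaiaaiaaiiiaai

φ(iiaaiiiaaiaaiaaiiiaai) expands symbol-by-symbol to aai aai i i aai aai aai i i aai i i aai i i aai aai aai i i aai; joining the 21 pieces gives the next term.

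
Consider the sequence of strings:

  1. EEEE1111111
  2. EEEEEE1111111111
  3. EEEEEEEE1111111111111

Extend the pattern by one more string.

EEEEEEEEEE1111111111111111

Reading off run lengths: E runs 4, 6, 8; 1 runs 7, 10, 13 — each is linear in n, where the shown terms are n = 2, 3, 4.
Setting n = 5 gives 10, 16 characters in each block.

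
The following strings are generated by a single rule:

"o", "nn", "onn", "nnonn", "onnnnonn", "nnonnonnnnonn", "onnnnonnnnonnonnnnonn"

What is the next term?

From term 3 onward, concatenate the second-to-last term with the last: o·nn = onn, nn·onn = nnonn, …
So term 8 is nnonnonnnnonn·onnnnonnnnonnonnnnonn.

nnonnonnnnonnonnnnonnnnonnonnnnonn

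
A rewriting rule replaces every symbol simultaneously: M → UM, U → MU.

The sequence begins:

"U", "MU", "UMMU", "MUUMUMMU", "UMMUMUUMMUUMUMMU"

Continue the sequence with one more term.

MUUMUMMUUMMUMUUMUMMUMUUMMUUMUMMU

φ(UMMUMUUMMUUMUMMU) expands symbol-by-symbol to MU UM UM MU UM MU MU UM UM MU MU UM MU UM UM MU; joining the 16 pieces gives the next term.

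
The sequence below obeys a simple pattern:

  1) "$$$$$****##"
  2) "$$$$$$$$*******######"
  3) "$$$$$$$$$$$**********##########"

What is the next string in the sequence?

Each string has the form $^{3n+2} *^{3n+1} #^{4n-2} (n = 1, 2, …).
At n = 4 the blocks have lengths 14, 13, 14.

$$$$$$$$$$$$$$*************##############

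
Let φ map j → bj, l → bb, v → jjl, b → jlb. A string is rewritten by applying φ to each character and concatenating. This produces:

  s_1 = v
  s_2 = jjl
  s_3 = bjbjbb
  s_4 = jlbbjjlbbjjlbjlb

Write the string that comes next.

φ(jlbbjjlbbjjlbjlb) expands symbol-by-symbol to bj bb jlb jlb bj bj bb jlb jlb bj bj bb jlb bj bb jlb; joining the 16 pieces gives the next term.

bjbbjlbjlbbjbjbbjlbjlbbjbjbbjlbbjbbjlb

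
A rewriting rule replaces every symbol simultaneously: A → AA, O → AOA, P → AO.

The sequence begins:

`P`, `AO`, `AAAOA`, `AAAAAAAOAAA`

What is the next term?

AAAAAAAAAAAAAAAOAAAAAAA

Rewriting each symbol of AAAAAAAOAAA: A→AA, A→AA, A→AA, A→AA, A→AA, A→AA, A→AA, O→AOA, A→AA, A→AA, A→AA, which concatenates to AA AA AA AA AA AA AA AOA AA AA AA.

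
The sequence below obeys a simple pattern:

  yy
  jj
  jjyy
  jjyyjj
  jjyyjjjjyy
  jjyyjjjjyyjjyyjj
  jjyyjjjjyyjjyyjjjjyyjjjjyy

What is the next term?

Each term (from the third on) is the previous term followed by the one before it: term 3 = jj·yy = jjyy.
The next term joins jjyyjjjjyyjjyyjjjjyyjjjjyy and jjyyjjjjyyjjyyjj.

jjyyjjjjyyjjyyjjjjyyjjjjyyjjyyjjjjyyjjyyjj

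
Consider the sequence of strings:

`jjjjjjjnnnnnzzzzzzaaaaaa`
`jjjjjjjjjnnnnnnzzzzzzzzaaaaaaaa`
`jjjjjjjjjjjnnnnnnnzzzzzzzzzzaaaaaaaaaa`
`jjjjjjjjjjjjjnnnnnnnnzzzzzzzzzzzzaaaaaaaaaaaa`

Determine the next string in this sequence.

jjjjjjjjjjjjjjjnnnnnnnnnzzzzzzzzzzzzzzaaaaaaaaaaaaaa

The n-th term is 2n+1 j's then n+2 n's then 2n z's then 2n a's, where the shown terms are n = 3, 4, 5, 6.
At n = 7 the blocks have lengths 15, 9, 14, 14.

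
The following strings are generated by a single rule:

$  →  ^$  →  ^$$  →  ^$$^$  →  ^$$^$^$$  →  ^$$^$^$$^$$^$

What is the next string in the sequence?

From term 3 onward, concatenate the last term with the second-to-last: ^$·$ = ^$$, ^$$·^$ = ^$$^$, …
So term 7 is ^$$^$^$$^$$^$·^$$^$^$$.

^$$^$^$$^$$^$^$$^$^$$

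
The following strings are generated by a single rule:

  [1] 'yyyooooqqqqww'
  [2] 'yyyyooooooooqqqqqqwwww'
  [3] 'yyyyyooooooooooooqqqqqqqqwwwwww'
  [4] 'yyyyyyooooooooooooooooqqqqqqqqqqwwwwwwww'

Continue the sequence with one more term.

yyyyyyyooooooooooooooooooooqqqqqqqqqqqqwwwwwwwwww

Each string has the form y^{n+2} o^{4n} q^{2n+2} w^{2n} (n = 1, 2, …).
At n = 5 the blocks have lengths 7, 20, 12, 10.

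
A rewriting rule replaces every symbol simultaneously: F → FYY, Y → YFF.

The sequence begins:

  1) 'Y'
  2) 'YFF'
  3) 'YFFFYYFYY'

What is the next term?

Rewriting each symbol of YFFFYYFYY: Y→YFF, F→FYY, F→FYY, F→FYY, Y→YFF, Y→YFF, F→FYY, Y→YFF, Y→YFF, which concatenates to YFF FYY FYY FYY YFF YFF FYY YFF YFF.

YFFFYYFYYFYYYFFYFFFYYYFFYFF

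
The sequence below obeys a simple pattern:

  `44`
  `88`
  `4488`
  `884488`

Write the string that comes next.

From term 3 onward, concatenate the second-to-last term with the last: 44·88 = 4488, 88·4488 = 884488, …
Continuing: 4488 · 884488 gives term 5.

4488884488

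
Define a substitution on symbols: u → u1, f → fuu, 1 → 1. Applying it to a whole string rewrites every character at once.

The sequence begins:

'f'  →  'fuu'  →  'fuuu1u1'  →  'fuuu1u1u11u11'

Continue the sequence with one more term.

fuuu1u1u11u11u111u111

Applying the rule to each of the 13 symbols of fuuu1u1u11u11 gives the pieces fuu u1 u1 u1 1 u1 1 u1 1 1 u1 1 1, which concatenate to the answer.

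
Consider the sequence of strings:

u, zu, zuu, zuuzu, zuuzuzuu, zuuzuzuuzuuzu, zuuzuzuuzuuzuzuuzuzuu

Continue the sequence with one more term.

From term 3 onward, concatenate the last term with the second-to-last: zu·u = zuu, zuu·zu = zuuzu, …
The next term joins zuuzuzuuzuuzuzuuzuzuu and zuuzuzuuzuuzu.

zuuzuzuuzuuzuzuuzuzuuzuuzuzuuzuuzu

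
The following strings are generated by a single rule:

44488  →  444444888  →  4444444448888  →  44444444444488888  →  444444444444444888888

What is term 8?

Each string has the form 4^{3n} 8^{n+1} (n = 1, 2, …).
At n = 8 the blocks have lengths 24, 9.

444444444444444444444444888888888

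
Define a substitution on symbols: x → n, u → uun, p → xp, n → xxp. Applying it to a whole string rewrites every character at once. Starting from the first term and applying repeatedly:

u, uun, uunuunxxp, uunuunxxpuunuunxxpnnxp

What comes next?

uunuunxxpuunuunxxpnnxpuunuunxxpuunuunxxpnnxpxxpxxpnxp

Applying the rule to each of the 22 symbols of uunuunxxpuunuunxxpnnxp gives the pieces uun uun xxp uun uun xxp n n xp uun uun xxp uun uun xxp n n xp xxp xxp n xp, which concatenate to the answer.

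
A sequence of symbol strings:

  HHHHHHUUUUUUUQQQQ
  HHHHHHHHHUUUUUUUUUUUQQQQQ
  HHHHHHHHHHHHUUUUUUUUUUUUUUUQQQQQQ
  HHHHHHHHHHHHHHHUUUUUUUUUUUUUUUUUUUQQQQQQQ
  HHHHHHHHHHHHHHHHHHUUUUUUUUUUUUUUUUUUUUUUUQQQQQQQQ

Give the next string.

HHHHHHHHHHHHHHHHHHHHHUUUUUUUUUUUUUUUUUUUUUUUUUUUQQQQQQQQQ

Each string has the form H^{3n+3} U^{4n+3} Q^{n+3} (n = 1, 2, …).
For the next term, n = 6, so the run lengths are 21, 27, 9.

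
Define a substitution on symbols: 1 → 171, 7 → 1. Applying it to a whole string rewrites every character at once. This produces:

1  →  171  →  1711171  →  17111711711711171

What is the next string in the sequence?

17111711711711171171117117111711711711171

Applying the rule to each of the 17 symbols of 17111711711711171 gives the pieces 171 1 171 171 171 1 171 171 1 171 171 1 171 171 171 1 171, which concatenate to the answer.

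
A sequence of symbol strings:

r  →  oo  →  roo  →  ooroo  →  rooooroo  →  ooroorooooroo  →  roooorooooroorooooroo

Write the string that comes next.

From term 3 onward, concatenate the second-to-last term with the last: r·oo = roo, oo·roo = ooroo, …
So term 8 is ooroorooooroo·roooorooooroorooooroo.

oorooroooorooroooorooooroorooooroo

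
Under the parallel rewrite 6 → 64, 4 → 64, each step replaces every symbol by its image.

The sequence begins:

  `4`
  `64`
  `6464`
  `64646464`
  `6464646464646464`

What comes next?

64646464646464646464646464646464

Replace each of the 16 characters of 6464646464646464 in place — 64 64 64 64 64 64 64 64 64 64 64 64 64 64 64 64 — and concatenate.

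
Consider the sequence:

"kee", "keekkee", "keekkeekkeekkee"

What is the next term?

keekkeekkeekkeekkeekkeekkeekkee

s(k+1) = s(k)·k·s(k) — each term doubles the last with 'k' between the halves.
One more doubling of keekkeekkeekkee gives the answer.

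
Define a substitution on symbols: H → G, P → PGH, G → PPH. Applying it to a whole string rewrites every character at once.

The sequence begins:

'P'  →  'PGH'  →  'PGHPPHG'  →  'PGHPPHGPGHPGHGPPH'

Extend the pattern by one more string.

Rewriting the 17 symbols of PGHPPHGPGHPGHGPPH one by one yields PGH PPH G PGH PGH G PPH PGH PPH G PGH PPH G PPH PGH PGH G; concatenated:

PGHPPHGPGHPGHGPPHPGHPPHGPGHPPHGPPHPGHPGHG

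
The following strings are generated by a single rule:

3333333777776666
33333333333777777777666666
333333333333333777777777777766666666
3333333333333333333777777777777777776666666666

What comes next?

Term n consists of 4n+3 3's, followed by 4n+1 7's, followed by 2n+2 6's (n = 1, 2, …).
For the next term, n = 5, so the run lengths are 23, 21, 12.

33333333333333333333333777777777777777777777666666666666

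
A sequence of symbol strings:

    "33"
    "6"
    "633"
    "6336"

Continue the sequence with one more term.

This is a Fibonacci-style word recurrence s(k) = s(k−1)·s(k−2): e.g. 6·33 = 633.
The next term joins 6336 and 633.

6336633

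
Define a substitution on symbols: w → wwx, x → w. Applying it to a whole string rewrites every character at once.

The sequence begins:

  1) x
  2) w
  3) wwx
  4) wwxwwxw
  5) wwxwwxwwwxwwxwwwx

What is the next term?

wwxwwxwwwxwwxwwwxwwxwwxwwwxwwxwwwxwwxwwxw

Replace each of the 17 characters of wwxwwxwwwxwwxwwwx in place — wwx wwx w wwx wwx w wwx wwx wwx w wwx wwx w wwx wwx wwx w — and concatenate.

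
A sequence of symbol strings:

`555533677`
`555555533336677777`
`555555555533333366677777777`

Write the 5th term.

Each string has the form 5^{3n+1} 3^{2n} 6^{n} 7^{3n-1} (n = 1, 2, …).
At n = 5 the blocks have lengths 16, 10, 5, 14.

555555555555555533333333336666677777777777777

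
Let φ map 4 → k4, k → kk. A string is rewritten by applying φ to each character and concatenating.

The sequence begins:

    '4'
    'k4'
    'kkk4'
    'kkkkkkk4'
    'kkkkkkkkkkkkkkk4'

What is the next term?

Applying the rule to each of the 16 symbols of kkkkkkkkkkkkkkk4 gives the pieces kk kk kk kk kk kk kk kk kk kk kk kk kk kk kk k4, which concatenate to the answer.

kkkkkkkkkkkkkkkkkkkkkkkkkkkkkkk4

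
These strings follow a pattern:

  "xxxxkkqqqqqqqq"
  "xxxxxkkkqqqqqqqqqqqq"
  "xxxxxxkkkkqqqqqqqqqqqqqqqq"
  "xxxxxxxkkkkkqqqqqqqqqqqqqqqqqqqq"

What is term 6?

Each string has the form x^{n+2} k^{n} q^{4n}, where the shown terms are n = 2, 3, 4, 5.
At n = 7 the blocks have lengths 9, 7, 28.

xxxxxxxxxkkkkkkkqqqqqqqqqqqqqqqqqqqqqqqqqqqq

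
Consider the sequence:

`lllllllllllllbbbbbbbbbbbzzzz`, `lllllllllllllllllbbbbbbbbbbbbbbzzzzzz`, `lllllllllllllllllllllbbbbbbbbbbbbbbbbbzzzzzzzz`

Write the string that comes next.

Term n consists of 4n+1 l's, followed by 3n+2 b's, followed by 2n-2 z's, where the shown terms are n = 3, 4, 5.
For the next term, n = 6, so the run lengths are 25, 20, 10.

lllllllllllllllllllllllllbbbbbbbbbbbbbbbbbbbbzzzzzzzzzz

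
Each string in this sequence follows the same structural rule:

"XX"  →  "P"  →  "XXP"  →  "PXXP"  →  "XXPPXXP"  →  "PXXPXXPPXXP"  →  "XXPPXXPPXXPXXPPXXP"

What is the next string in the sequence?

This is a Fibonacci-style word recurrence s(k) = s(k−2)·s(k−1): e.g. XX·P = XXP.
So term 8 is PXXPXXPPXXP·XXPPXXPPXXPXXPPXXP.

PXXPXXPPXXPXXPPXXPPXXPXXPPXXP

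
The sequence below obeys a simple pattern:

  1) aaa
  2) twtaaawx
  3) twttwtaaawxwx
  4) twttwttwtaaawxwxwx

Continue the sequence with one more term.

s(k+1) = twt·s(k)·wx, so each term gains twt as a prefix and wx as a suffix.
Applying this once more to twttwttwtaaawxwxwx:

twttwttwttwtaaawxwxwxwx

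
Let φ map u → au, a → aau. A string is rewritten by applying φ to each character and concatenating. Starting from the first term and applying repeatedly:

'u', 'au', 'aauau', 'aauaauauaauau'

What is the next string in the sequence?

Rewriting the 13 symbols of aauaauauaauau one by one yields aau aau au aau aau au aau au aau aau au aau au; concatenated:

aauaauauaauaauauaauauaauaauauaauau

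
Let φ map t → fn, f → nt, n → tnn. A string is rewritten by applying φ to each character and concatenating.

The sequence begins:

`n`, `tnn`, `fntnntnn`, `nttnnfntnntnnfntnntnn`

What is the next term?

tnnfnfntnntnnnttnnfntnntnnfntnntnnnttnnfntnntnnfntnntnn

Replace each of the 21 characters of nttnnfntnntnnfntnntnn in place — tnn fn fn tnn tnn nt tnn fn tnn tnn fn tnn tnn nt tnn fn tnn tnn fn tnn tnn — and concatenate.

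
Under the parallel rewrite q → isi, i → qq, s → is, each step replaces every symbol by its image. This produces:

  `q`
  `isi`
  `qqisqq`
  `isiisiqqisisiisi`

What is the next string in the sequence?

qqisqqqqisqqisiisiqqisqqisqqqqisqq

Replace each of the 16 characters of isiisiqqisisiisi in place — qq is qq qq is qq isi isi qq is qq is qq qq is qq — and concatenate.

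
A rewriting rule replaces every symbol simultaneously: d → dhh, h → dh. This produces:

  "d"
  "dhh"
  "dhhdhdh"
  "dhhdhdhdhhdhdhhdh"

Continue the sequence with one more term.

Applying the rule to each of the 17 symbols of dhhdhdhdhhdhdhhdh gives the pieces dhh dh dh dhh dh dhh dh dhh dh dh dhh dh dhh dh dh dhh dh, which concatenate to the answer.

dhhdhdhdhhdhdhhdhdhhdhdhdhhdhdhhdhdhdhhdh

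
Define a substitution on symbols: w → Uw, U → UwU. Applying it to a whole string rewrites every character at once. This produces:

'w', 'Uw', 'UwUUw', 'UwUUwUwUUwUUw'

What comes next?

φ(UwUUwUwUUwUUw) expands symbol-by-symbol to UwU Uw UwU UwU Uw UwU Uw UwU UwU Uw UwU UwU Uw; joining the 13 pieces gives the next term.

UwUUwUwUUwUUwUwUUwUwUUwUUwUwUUwUUw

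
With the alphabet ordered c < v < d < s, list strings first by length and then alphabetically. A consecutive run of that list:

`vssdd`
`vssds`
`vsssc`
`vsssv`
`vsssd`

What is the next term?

vssss

Treat vsssd as a base-4 numeral over the given alphabet and add one, carrying through any trailing s's.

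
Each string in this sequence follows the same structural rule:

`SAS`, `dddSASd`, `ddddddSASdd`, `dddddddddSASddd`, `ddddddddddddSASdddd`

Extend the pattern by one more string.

Every step adds ddd to the front and d to the end of the previous string.
Applying this once more to ddddddddddddSASdddd:

dddddddddddddddSASddddd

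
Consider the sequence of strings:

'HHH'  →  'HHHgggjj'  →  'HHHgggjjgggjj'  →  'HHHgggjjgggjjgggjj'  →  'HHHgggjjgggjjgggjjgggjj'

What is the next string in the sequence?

Every step adds gggjj to the end: s(k+1) = s(k)·gggjj.
One more step from HHHgggjjgggjjgggjjgggjj gives the answer.

HHHgggjjgggjjgggjjgggjjgggjj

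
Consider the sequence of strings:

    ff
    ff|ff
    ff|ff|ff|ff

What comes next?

ff|ff|ff|ff|ff|ff|ff|ff

Each string is two copies of the previous one joined by '|'.
So the next term is two copies of ff|ff|ff|ff with '|' between the halves.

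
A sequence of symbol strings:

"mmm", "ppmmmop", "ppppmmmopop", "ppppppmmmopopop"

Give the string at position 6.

s(k+1) = pp·s(k)·op, so each term gains pp as a prefix and op as a suffix.
From ppppppmmmopopop, 2 further steps: ppppppmmmopopop → ppppppppmmmopopopop → (answer).

ppppppppppmmmopopopopop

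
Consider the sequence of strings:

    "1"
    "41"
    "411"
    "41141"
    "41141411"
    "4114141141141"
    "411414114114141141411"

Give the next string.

From term 3 onward, concatenate the last term with the second-to-last: 41·1 = 411, 411·41 = 41141, …
So term 8 is 411414114114141141411·4114141141141.

4114141141141411414114114141141141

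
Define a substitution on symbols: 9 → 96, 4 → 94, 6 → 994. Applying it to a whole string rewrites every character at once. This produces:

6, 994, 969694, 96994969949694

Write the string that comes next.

Applying the rule to each of the 14 symbols of 96994969949694 gives the pieces 96 994 96 96 94 96 994 96 96 94 96 994 96 94, which concatenate to the answer.

9699496969496994969694969949694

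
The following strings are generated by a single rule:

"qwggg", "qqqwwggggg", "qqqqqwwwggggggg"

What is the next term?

Each string has the form q^{2n-1} w^{n} g^{2n+1} (n = 1, 2, …).
At n = 4 the blocks have lengths 7, 4, 9.

qqqqqqqwwwwggggggggg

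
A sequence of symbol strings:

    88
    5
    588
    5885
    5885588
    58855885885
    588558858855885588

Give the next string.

Each term (from the third on) is the previous term followed by the one before it: term 3 = 5·88 = 588.
So term 8 is 588558858855885588·58855885885.

58855885885588558858855885885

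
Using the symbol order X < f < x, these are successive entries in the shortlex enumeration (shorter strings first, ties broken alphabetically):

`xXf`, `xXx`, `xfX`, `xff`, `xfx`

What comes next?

xxX

Treat xfx as a base-3 numeral over the given alphabet and add one, carrying through any trailing x's.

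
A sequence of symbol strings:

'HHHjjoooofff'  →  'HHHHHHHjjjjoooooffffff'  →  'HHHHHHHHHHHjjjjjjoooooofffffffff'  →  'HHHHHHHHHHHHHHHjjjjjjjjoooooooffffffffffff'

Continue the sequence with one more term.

HHHHHHHHHHHHHHHHHHHjjjjjjjjjjoooooooofffffffffffffff

Reading off run lengths: H runs 3, 7, 11, 15; j runs 2, 4, 6, 8; o runs 4, 5, 6, 7; f runs 3, 6, 9, 12 — each is linear in n (n = 1, 2, …).
For the next term, n = 5, so the run lengths are 19, 10, 8, 15.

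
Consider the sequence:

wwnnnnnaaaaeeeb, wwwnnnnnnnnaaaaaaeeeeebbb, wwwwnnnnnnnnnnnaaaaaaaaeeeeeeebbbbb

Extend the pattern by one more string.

wwwwwnnnnnnnnnnnnnnaaaaaaaaaaeeeeeeeeebbbbbbb

Term n consists of n+1 w's, followed by 3n+2 n's, followed by 2n+2 a's, followed by 2n+1 e's, followed by 2n-1 b's (n = 1, 2, …).
At n = 4 the blocks have lengths 5, 14, 10, 9, 7.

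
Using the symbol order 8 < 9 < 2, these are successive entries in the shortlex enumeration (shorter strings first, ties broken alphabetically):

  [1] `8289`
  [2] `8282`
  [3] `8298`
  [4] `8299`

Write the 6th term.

Continuing the enumeration 2 steps past 8299: 8299 → 8292 → (answer).

8228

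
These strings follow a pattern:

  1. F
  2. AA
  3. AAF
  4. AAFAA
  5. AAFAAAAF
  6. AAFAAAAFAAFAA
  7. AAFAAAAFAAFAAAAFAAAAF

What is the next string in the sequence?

This is a Fibonacci-style word recurrence s(k) = s(k−1)·s(k−2): e.g. AA·F = AAF.
The next term joins AAFAAAAFAAFAAAAFAAAAF and AAFAAAAFAAFAA.

AAFAAAAFAAFAAAAFAAAAFAAFAAAAFAAFAA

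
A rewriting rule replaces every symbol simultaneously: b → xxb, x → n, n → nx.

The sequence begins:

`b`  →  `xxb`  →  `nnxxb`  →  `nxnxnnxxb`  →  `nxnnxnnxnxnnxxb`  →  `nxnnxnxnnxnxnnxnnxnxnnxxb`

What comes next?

Rewriting the 25 symbols of nxnnxnxnnxnxnnxnnxnxnnxxb one by one yields nx n nx nx n nx n nx nx n nx n nx nx n nx nx n nx n nx nx n n xxb; concatenated:

nxnnxnxnnxnnxnxnnxnnxnxnnxnxnnxnnxnxnnxxb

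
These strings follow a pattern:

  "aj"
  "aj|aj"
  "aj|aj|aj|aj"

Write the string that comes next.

s(k+1) = s(k)·|·s(k) — each term doubles the last with '|' between the halves.
Doubling aj|aj|aj|aj with '|' between the halves:

aj|aj|aj|aj|aj|aj|aj|aj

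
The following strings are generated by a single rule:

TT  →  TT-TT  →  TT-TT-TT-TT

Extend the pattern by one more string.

TT-TT-TT-TT-TT-TT-TT-TT

s(k+1) = s(k)·-·s(k) — each term doubles the last with '-' between the halves.
So the next term is two copies of TT-TT-TT-TT with '-' between the halves.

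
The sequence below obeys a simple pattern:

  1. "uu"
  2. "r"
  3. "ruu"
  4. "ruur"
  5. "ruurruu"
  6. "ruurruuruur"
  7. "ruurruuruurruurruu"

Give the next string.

ruurruuruurruurruuruurruuruur

This is a Fibonacci-style word recurrence s(k) = s(k−1)·s(k−2): e.g. r·uu = ruu.
So term 8 is ruurruuruurruurruu·ruurruuruur.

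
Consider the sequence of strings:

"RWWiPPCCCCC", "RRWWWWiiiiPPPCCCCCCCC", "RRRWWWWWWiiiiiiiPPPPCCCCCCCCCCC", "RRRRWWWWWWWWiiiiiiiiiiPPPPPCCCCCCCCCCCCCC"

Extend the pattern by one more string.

Reading off run lengths: R runs 1, 2, 3, 4; W runs 2, 4, 6, 8; i runs 1, 4, 7, 10; P runs 2, 3, 4, 5; C runs 5, 8, 11, 14 — each is linear in n (n = 1, 2, …).
For the next term, n = 5, so the run lengths are 5, 10, 13, 6, 17.

RRRRRWWWWWWWWWWiiiiiiiiiiiiiPPPPPPCCCCCCCCCCCCCCCCC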